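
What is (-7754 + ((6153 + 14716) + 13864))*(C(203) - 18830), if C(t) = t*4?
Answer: -486107622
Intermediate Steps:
C(t) = 4*t
(-7754 + ((6153 + 14716) + 13864))*(C(203) - 18830) = (-7754 + ((6153 + 14716) + 13864))*(4*203 - 18830) = (-7754 + (20869 + 13864))*(812 - 18830) = (-7754 + 34733)*(-18018) = 26979*(-18018) = -486107622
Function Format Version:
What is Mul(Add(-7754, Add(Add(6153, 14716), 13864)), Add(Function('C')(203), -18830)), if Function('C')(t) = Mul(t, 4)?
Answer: -486107622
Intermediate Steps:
Function('C')(t) = Mul(4, t)
Mul(Add(-7754, Add(Add(6153, 14716), 13864)), Add(Function('C')(203), -18830)) = Mul(Add(-7754, Add(Add(6153, 14716), 13864)), Add(Mul(4, 203), -18830)) = Mul(Add(-7754, Add(20869, 13864)), Add(812, -18830)) = Mul(Add(-7754, 34733), -18018) = Mul(26979, -18018) = -486107622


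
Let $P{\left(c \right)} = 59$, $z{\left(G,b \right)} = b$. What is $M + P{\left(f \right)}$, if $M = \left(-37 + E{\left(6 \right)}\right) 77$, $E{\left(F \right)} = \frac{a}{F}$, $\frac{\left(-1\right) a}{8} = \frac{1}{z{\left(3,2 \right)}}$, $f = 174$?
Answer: $- \frac{8524}{3} \approx -2841.3$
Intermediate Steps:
$a = -4$ ($a = - \frac{8}{2} = \left(-8\right) \frac{1}{2} = -4$)
$E{\left(F \right)} = - \frac{4}{F}$
$M = - \frac{8701}{3}$ ($M = \left(-37 - \frac{4}{6}\right) 77 = \left(-37 - \frac{2}{3}\right) 77 = \left(- \frac{113}{3}\right) 77 = - \frac{8701}{3} \approx -2900.3$)
$M + P{\left(f \right)} = - \frac{8701}{3} + 59 = - \frac{8524}{3}$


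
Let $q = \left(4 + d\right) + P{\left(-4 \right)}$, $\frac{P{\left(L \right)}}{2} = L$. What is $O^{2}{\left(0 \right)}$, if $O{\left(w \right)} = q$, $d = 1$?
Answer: $9$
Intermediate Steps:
$P{\left(L \right)} = 2 L$
$q = -3$ ($q = \left(4 + 1\right) + 2 \left(-4\right) = 5 - 8 = -3$)
$O{\left(w \right)} = -3$
$O^{2}{\left(0 \right)} = \left(-3\right)^{2} = 9$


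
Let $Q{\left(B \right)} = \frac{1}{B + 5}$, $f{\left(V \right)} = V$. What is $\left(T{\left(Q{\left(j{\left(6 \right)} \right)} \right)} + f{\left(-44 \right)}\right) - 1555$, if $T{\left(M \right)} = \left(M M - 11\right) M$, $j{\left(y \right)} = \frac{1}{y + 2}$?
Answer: $- \frac{110352095}{68921} \approx -1601.1$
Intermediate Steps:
$j{\left(y \right)} = \frac{1}{2 + y}$
$Q{\left(B \right)} = \frac{1}{5 + B}$
$T{\left(M \right)} = M \left(-11 + M^{2}\right)$ ($T{\left(M \right)} = \left(M^{2} - 11\right) M = \left(-11 + M^{2}\right) M = M \left(-11 + M^{2}\right)$)
$\left(T{\left(Q{\left(j{\left(6 \right)} \right)} \right)} + f{\left(-44 \right)}\right) - 1555 = \left(\frac{-11 + \left(\frac{1}{5 + \frac{1}{2 + 6}}\right)^{2}}{5 + \frac{1}{2 + 6}} - 44\right) - 1555 = \left(\frac{-11 + \left(\frac{1}{5 + \frac{1}{8}}\right)^{2}}{5 + \frac{1}{8}} - 44\right) - 1555 = \left(\frac{-11 + \left(\frac{1}{\frac{41}{8}}\right)^{2}}{\frac{41}{8}} - 44\right) - 1555 = \left(\frac{8 \left(-11 + \left(\frac{8}{41}\right)^{2}\right)}{41} - 44\right) - 1555 = \left(\frac{8 \left(-11 + \frac{64}{1681}\right)}{41} - 44\right) - 1555 = \left(\frac{8}{41} \left(- \frac{18427}{1681}\right) - 44\right) - 1555 = \left(- \frac{147416}{68921} - 44\right) - 1555 = - \frac{3179940}{68921} - 1555 = - \frac{110352095}{68921}$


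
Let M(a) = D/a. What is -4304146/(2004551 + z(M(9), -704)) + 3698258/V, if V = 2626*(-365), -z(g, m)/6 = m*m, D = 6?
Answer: 54133265013/92891579105 ≈ 0.58276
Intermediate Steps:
M(a) = 6/a
z(g, m) = -6*m² (z(g, m) = -6*m*m = -6*m²)
V = -958490
-4304146/(2004551 + z(M(9), -704)) + 3698258/V = -4304146/(2004551 - 6*(-704)²) + 3698258/(-958490) = -4304146/(2004551 - 6*495616) + 3698258*(-1/958490) = -4304146/(2004551 - 2973696) - 1849129/479245 = -4304146/(-969145) - 1849129/479245 = -4304146*(-1/969145) - 1849129/479245 = 4304146/969145 - 1849129/479245 = 54133265013/92891579105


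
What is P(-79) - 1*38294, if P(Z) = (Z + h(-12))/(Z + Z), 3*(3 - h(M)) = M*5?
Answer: -3025198/79 ≈ -38294.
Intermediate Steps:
h(M) = 3 - 5*M/3 (h(M) = 3 - M*5/3 = 3 - 5*M/3)
P(Z) = (23 + Z)/(2*Z) (P(Z) = (Z + (3 - 5/3*(-12)))/(Z + Z) = (Z + (3 + 20))/((2*Z)) = (Z + 23)*(1/(2*Z)) = (23 + Z)*(1/(2*Z)) = (23 + Z)/(2*Z))
P(-79) - 1*38294 = (½)*(23 - 79)/(-79) - 1*38294 = (½)*(-1/79)*(-56) - 38294 = 28/79 - 38294 = -3025198/79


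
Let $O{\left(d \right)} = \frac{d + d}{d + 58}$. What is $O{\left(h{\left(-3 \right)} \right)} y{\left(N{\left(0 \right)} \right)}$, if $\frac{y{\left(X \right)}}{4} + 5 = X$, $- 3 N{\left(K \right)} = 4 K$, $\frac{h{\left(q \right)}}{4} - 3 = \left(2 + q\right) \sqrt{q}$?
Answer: $- \frac{8880}{1237} + \frac{2320 i \sqrt{3}}{1237} \approx -7.1787 + 3.2485 i$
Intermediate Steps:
$h{\left(q \right)} = 12 + 4 \sqrt{q} \left(2 + q\right)$ ($h{\left(q \right)} = 12 + 4 \left(2 + q\right) \sqrt{q} = 12 + 4 \sqrt{q} \left(2 + q\right)$)
$N{\left(K \right)} = - \frac{4 K}{3}$
$y{\left(X \right)} = -20 + 4 X$
$O{\left(d \right)} = \frac{2 d}{58 + d}$
$O{\left(h{\left(-3 \right)} \right)} y{\left(N{\left(0 \right)} \right)} = \frac{2 \left(12 + 4 \left(-3\right)^{\frac{3}{2}} + 8 \sqrt{-3}\right)}{58 + \left(12 + 4 \left(-3\right)^{\frac{3}{2}} + 8 \sqrt{-3}\right)} \left(-20 + 4 \left(\left(- \frac{4}{3}\right) 0\right)\right) = \frac{2 \left(12 + 4 \left(- 3 i \sqrt{3}\right) + 8 i \sqrt{3}\right)}{58 + \left(12 + 4 \left(- 3 i \sqrt{3}\right) + 8 i \sqrt{3}\right)} \left(-20 + 4 \cdot 0\right) = \frac{2 \left(12 - 12 i \sqrt{3} + 8 i \sqrt{3}\right)}{58 + \left(12 - 12 i \sqrt{3} + 8 i \sqrt{3}\right)} \left(-20 + 0\right) = \frac{2 \left(12 - 4 i \sqrt{3}\right)}{58 + \left(12 - 4 i \sqrt{3}\right)} \left(-20\right) = \frac{2 \left(12 - 4 i \sqrt{3}\right)}{70 - 4 i \sqrt{3}} \left(-20\right) = - \frac{40 \left(12 - 4 i \sqrt{3}\right)}{70 - 4 i \sqrt{3}}$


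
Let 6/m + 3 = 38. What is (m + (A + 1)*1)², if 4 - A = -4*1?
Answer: 103041/1225 ≈ 84.115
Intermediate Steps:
A = 8 (A = 4 - (-4) = 4 - 1*(-4) = 4 + 4 = 8)
m = 6/35 (m = 6/(-3 + 38) = 6/35 ≈ 0.17143)
(m + (A + 1)*1)² = (6/35 + (8 + 1)*1)² = (6/35 + 9*1)² = (6/35 + 9)² = (321/35)² = 103041/1225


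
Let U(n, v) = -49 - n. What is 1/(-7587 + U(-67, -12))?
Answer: -1/7569 ≈ -0.00013212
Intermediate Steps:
1/(-7587 + U(-67, -12)) = 1/(-7587 + (-49 - 1*(-67))) = 1/(-7587 + (-49 + 67)) = 1/(-7587 + 18) = 1/(-7569) = -1/7569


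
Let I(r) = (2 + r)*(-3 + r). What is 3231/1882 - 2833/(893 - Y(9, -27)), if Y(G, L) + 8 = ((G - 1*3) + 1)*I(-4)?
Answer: -2737213/1511246 ≈ -1.8112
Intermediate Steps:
I(r) = (-3 + r)*(2 + r)
Y(G, L) = -36 + 14*G (Y(G, L) = -8 + ((G - 1*3) + 1)*(-6 + (-4)**2 - 1*(-4)) = -8 + ((G - 3) + 1)*(-6 + 16 + 4) = -8 + ((-3 + G) + 1)*14 = -8 + (-2 + G)*14 = -8 + (-28 + 14*G) = -36 + 14*G)
3231/1882 - 2833/(893 - Y(9, -27)) = 3231/1882 - 2833/(893 - (-36 + 14*9)) = 3231*(1/1882) - 2833/(893 - (-36 + 126)) = 3231/1882 - 2833/(893 - 1*90) = 3231/1882 - 2833/(893 - 90) = 3231/1882 - 2833/803 = -2737213/1511246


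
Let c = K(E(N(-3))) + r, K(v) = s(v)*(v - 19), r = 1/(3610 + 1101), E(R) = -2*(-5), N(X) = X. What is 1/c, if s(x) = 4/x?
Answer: -23555/84793 ≈ -0.27779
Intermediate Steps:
E(R) = 10
r = 1/4711 ≈ 0.00021227
K(v) = 4*(-19 + v)/v (K(v) = (4/v)*(v - 19) = (4/v)*(-19 + v) = 4*(-19 + v)/v)
c = -84793/23555 (c = (4 - 76/10) + 1/4711 = (4 - 76*⅒) + 1/4711 = (4 - 38/5) + 1/4711 = -18/5 + 1/4711 = -84793/23555 ≈ -3.5998)
1/c = 1/(-84793/23555) = -23555/84793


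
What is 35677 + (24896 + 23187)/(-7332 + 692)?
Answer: 236847197/6640 ≈ 35670.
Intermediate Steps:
35677 + (24896 + 23187)/(-7332 + 692) = 35677 + 48083/(-6640) = 35677 + 48083*(-1/6640) = 35677 - 48083/6640 = 236847197/6640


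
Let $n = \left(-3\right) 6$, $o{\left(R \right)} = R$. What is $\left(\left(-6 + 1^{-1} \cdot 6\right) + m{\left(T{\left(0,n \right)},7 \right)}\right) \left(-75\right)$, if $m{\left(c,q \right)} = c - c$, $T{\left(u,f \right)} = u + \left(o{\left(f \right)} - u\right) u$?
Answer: $0$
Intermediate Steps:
$n = -18$
$T{\left(u,f \right)} = u + u \left(f - u\right)$ ($T{\left(u,f \right)} = u + \left(f - u\right) u = u + u \left(f - u\right)$)
$m{\left(c,q \right)} = 0$
$\left(\left(-6 + 1^{-1} \cdot 6\right) + m{\left(T{\left(0,n \right)},7 \right)}\right) \left(-75\right) = \left(\left(-6 + 1^{-1} \cdot 6\right) + 0\right) \left(-75\right) = \left(\left(-6 + 1 \cdot 6\right) + 0\right) \left(-75\right) = \left(\left(-6 + 6\right) + 0\right) \left(-75\right) = \left(0 + 0\right) \left(-75\right) = 0 \left(-75\right) = 0$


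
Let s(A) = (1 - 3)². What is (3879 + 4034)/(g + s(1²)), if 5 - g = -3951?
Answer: 7913/3960 ≈ 1.9982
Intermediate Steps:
g = 3956 (g = 5 - 1*(-3951) = 5 + 3951 = 3956)
s(A) = 4 (s(A) = (-2)² = 4)
(3879 + 4034)/(g + s(1²)) = (3879 + 4034)/(3956 + 4) = 7913/3960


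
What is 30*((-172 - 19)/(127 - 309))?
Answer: 2865/91 ≈ 31.484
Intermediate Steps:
30*((-172 - 19)/(127 - 309)) = 30*(-191/(-182)) = 30*(-191*(-1/182)) = 30*(191/182) = 2865/91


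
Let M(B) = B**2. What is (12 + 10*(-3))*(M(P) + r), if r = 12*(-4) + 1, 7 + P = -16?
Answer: -8676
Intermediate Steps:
P = -23 (P = -7 - 16 = -23)
r = -47 (r = -48 + 1 = -47)
(12 + 10*(-3))*(M(P) + r) = (12 + 10*(-3))*((-23)**2 - 47) = (12 - 30)*(529 - 47) = -18*482 = -8676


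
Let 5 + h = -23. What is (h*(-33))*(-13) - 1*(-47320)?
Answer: 35308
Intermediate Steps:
h = -28 (h = -5 - 23 = -28)
(h*(-33))*(-13) - 1*(-47320) = -28*(-33)*(-13) - 1*(-47320) = 924*(-13) + 47320 = -12012 + 47320 = 35308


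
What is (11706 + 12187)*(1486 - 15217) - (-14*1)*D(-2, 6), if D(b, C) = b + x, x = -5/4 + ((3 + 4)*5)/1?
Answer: -656148677/2 ≈ -3.2807e+8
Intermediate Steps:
x = 135/4 (x = -5*¼ + (7*5)*1 = -5/4 + 35*1 = -5/4 + 35 = 135/4 ≈ 33.750)
D(b, C) = 135/4 + b (D(b, C) = b + 135/4 = 135/4 + b)
(11706 + 12187)*(1486 - 15217) - (-14*1)*D(-2, 6) = (11706 + 12187)*(1486 - 15217) - (-14*1)*(135/4 - 2) = 23893*(-13731) - (-14)*127/4 = -328074783 - 1*(-889/2) = -328074783 + 889/2 = -656148677/2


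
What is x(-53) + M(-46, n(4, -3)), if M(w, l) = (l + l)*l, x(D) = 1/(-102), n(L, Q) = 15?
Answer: 45899/102 ≈ 449.99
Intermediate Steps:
x(D) = -1/102
M(w, l) = 2*l² (M(w, l) = (2*l)*l = 2*l²)
x(-53) + M(-46, n(4, -3)) = -1/102 + 2*15² = -1/102 + 2*225 = -1/102 + 450 = 45899/102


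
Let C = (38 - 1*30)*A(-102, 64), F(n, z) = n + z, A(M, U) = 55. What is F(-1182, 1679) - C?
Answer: 57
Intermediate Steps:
C = 440 (C = (38 - 1*30)*55 = (38 - 30)*55 = 8*55 = 440)
F(-1182, 1679) - C = (-1182 + 1679) - 1*440 = 497 - 440 = 57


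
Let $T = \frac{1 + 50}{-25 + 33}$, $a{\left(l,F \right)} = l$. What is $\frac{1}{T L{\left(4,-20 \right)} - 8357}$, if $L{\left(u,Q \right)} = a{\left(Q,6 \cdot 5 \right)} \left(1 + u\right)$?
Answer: $- \frac{2}{17989} \approx -0.00011118$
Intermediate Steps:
$L{\left(u,Q \right)} = Q \left(1 + u\right)$
$T = \frac{51}{8} \approx 6.375$
$\frac{1}{T L{\left(4,-20 \right)} - 8357} = \frac{1}{\frac{51 \left(- 20 \left(1 + 4\right)\right)}{8} - 8357} = \frac{1}{\frac{51 \left(\left(-20\right) 5\right)}{8} - 8357} = \frac{1}{\frac{51}{8} \left(-100\right) - 8357} = \frac{1}{- \frac{1275}{2} - 8357} = \frac{1}{- \frac{17989}{2}} = - \frac{2}{17989}$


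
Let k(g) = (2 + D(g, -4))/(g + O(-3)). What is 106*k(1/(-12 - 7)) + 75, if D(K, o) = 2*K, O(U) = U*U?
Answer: 8283/85 ≈ 97.447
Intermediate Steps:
O(U) = U²
k(g) = (2 + 2*g)/(9 + g) (k(g) = (2 + 2*g)/(g + (-3)²) = (2 + 2*g)/(g + 9) = (2 + 2*g)/(9 + g))
106*k(1/(-12 - 7)) + 75 = 106*(2*(1 + 1/(-12 - 7))/(9 + 1/(-12 - 7))) + 75 = 106*(2*(1 + 1/(-19))/(9 + 1/(-19))) + 75 = 106*(2*(1 - 1/19)/(9 - 1/19)) + 75 = 106*(2*(18/19)/(170/19)) + 75 = 106*(2*(19/170)*(18/19)) + 75 = 106*(18/85) + 75 = 1908/85 + 75 = 8283/85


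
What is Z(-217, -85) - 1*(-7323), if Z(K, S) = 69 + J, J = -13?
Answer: 7379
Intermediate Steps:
Z(K, S) = 56 (Z(K, S) = 69 - 13 = 56)
Z(-217, -85) - 1*(-7323) = 56 - 1*(-7323) = 56 + 7323 = 7379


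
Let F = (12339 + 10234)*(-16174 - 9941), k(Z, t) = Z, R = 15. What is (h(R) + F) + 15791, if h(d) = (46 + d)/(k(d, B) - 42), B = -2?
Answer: -15915908869/27 ≈ -5.8948e+8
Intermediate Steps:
F = -589493895 (F = 22573*(-26115) = -589493895)
h(d) = (46 + d)/(-42 + d) (h(d) = (46 + d)/(d - 42) = (46 + d)/(-42 + d))
(h(R) + F) + 15791 = ((46 + 15)/(-42 + 15) - 589493895) + 15791 = (61/(-27) - 589493895) + 15791 = (-1/27*61 - 589493895) + 15791 = (-61/27 - 589493895) + 15791 = -15916335226/27 + 15791 = -15915908869/27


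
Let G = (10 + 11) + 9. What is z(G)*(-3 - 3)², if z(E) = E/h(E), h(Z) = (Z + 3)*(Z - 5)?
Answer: 72/55 ≈ 1.3091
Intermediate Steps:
G = 30 (G = 21 + 9 = 30)
h(Z) = (-5 + Z)*(3 + Z) (h(Z) = (3 + Z)*(-5 + Z) = (-5 + Z)*(3 + Z))
z(E) = E/(-15 + E² - 2*E)
z(G)*(-3 - 3)² = (30/(-15 + 30² - 2*30))*(-3 - 3)² = (30/(-15 + 900 - 60))*(-6)² = (30/825)*36 = (30*(1/825))*36 = (2/55)*36 = 72/55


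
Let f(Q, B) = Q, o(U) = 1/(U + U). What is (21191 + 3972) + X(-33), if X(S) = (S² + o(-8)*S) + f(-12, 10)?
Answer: 419873/16 ≈ 26242.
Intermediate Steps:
o(U) = 1/(2*U)
X(S) = -12 + S² - S/16 (X(S) = (S² + ((½)/(-8))*S) - 12 = (S² + ((½)*(-⅛))*S) - 12 = (S² - S/16) - 12 = -12 + S² - S/16)
(21191 + 3972) + X(-33) = (21191 + 3972) + (-12 + (-33)² - 1/16*(-33)) = 25163 + (-12 + 1089 + 33/16) = 25163 + 17265/16 = 419873/16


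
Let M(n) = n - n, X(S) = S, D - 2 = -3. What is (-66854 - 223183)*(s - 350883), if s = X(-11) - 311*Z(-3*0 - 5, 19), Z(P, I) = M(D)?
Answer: 101772243078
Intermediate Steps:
D = -1 (D = 2 - 3 = -1)
M(n) = 0
Z(P, I) = 0
s = -11 (s = -11 - 311*0 = -11 + 0 = -11)
(-66854 - 223183)*(s - 350883) = (-66854 - 223183)*(-11 - 350883) = -290037*(-350894) = 101772243078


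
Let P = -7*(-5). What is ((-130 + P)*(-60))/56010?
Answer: 190/1867 ≈ 0.10177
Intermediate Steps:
P = 35
((-130 + P)*(-60))/56010 = ((-130 + 35)*(-60))/56010 = -95*(-60)*(1/56010) = 5700*(1/56010) = 190/1867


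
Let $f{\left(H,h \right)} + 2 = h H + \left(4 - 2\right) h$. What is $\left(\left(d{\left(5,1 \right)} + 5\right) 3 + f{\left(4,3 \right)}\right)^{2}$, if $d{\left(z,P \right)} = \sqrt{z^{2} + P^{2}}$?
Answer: $1195 + 186 \sqrt{26} \approx 2143.4$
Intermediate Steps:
$d{\left(z,P \right)} = \sqrt{P^{2} + z^{2}}$
$f{\left(H,h \right)} = -2 + 2 h + H h$ ($f{\left(H,h \right)} = -2 + \left(h H + \left(4 - 2\right) h\right) = -2 + \left(H h + 2 h\right) = -2 + \left(2 h + H h\right) = -2 + 2 h + H h$)
$\left(\left(d{\left(5,1 \right)} + 5\right) 3 + f{\left(4,3 \right)}\right)^{2} = \left(\left(\sqrt{1^{2} + 5^{2}} + 5\right) 3 + \left(-2 + 2 \cdot 3 + 4 \cdot 3\right)\right)^{2} = \left(\left(\sqrt{1 + 25} + 5\right) 3 + \left(-2 + 6 + 12\right)\right)^{2} = \left(\left(\sqrt{26} + 5\right) 3 + 16\right)^{2} = \left(\left(5 + \sqrt{26}\right) 3 + 16\right)^{2} = \left(\left(15 + 3 \sqrt{26}\right) + 16\right)^{2} = \left(31 + 3 \sqrt{26}\right)^{2}$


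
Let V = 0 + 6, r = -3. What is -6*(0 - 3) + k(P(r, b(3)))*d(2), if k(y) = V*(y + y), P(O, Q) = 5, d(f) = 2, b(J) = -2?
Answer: 138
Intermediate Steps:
V = 6
k(y) = 12*y (k(y) = 6*(y + y) = 6*(2*y) = 12*y)
-6*(0 - 3) + k(P(r, b(3)))*d(2) = -6*(0 - 3) + (12*5)*2 = -6*(-3) + 60*2 = 18 + 120 = 138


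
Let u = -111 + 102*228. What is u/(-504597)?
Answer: -7715/168199 ≈ -0.045868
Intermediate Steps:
u = 23145 (u = -111 + 23256 = 23145)
u/(-504597) = 23145/(-504597) = 23145*(-1/504597) = -7715/168199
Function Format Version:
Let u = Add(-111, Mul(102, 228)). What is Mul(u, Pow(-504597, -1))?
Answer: Rational(-7715, 168199) ≈ -0.045868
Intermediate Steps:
u = 23145 (u = Add(-111, 23256) = 23145)
Mul(u, Pow(-504597, -1)) = Mul(23145, Pow(-504597, -1)) = Mul(23145, Rational(-1, 504597)) = Rational(-7715, 168199)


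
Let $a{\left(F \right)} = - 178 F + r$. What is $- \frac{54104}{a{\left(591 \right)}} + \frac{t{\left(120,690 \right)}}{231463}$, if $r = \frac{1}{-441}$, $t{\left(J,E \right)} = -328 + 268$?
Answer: $\frac{5519892161892}{10738105332697} \approx 0.51405$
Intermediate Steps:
$t{\left(J,E \right)} = -60$
$r = - \frac{1}{441} \approx -0.0022676$
$a{\left(F \right)} = - \frac{1}{441} - 178 F$ ($a{\left(F \right)} = - 178 F - \frac{1}{441} = - \frac{1}{441} - 178 F$)
$- \frac{54104}{a{\left(591 \right)}} + \frac{t{\left(120,690 \right)}}{231463} = - \frac{54104}{- \frac{1}{441} - 105198} - \frac{60}{231463} = - \frac{54104}{- \frac{46392319}{441}} - \frac{60}{231463} = \left(-54104\right) \left(- \frac{441}{46392319}\right) - \frac{60}{231463} = \frac{23859864}{46392319} - \frac{60}{231463} = \frac{5519892161892}{10738105332697}$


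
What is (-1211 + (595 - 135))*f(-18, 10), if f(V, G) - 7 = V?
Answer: 8261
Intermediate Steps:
f(V, G) = 7 + V
(-1211 + (595 - 135))*f(-18, 10) = (-1211 + (595 - 135))*(7 - 18) = (-1211 + 460)*(-11) = -751*(-11) = 8261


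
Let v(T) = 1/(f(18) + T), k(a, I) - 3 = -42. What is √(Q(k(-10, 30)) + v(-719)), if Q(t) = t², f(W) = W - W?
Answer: 11*√6498322/719 ≈ 39.000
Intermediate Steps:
k(a, I) = -39 (k(a, I) = 3 - 42 = -39)
f(W) = 0
v(T) = 1/T (v(T) = 1/(0 + T) = 1/T)
√(Q(k(-10, 30)) + v(-719)) = √((-39)² + 1/(-719)) = √(1521 - 1/719) = √(1093598/719) = 11*√6498322/719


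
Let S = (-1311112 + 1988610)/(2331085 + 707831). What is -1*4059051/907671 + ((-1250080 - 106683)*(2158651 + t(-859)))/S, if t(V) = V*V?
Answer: -62298878669927362189201/3534168317 ≈ -1.7628e+13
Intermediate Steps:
t(V) = V²
S = 338749/1519458 (S = 677498/3038916 = 677498*(1/3038916) = 338749/1519458 ≈ 0.22294)
-1*4059051/907671 + ((-1250080 - 106683)*(2158651 + t(-859)))/S = -1*4059051/907671 + ((-1250080 - 106683)*(2158651 + (-859)²))/(338749/1519458) = -4059051*1/907671 - 1356763*(2158651 + 737881)*(1519458/338749) = -1353017/302557 - 1356763*2896532*(1519458/338749) = -1353017/302557 - 3929907445916*1519458/338749 = -1353017/302557 - 5971329307956633528/338749 = -62298878669927362189201/3534168317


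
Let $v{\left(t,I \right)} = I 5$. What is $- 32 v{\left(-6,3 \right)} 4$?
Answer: $-1920$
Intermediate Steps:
$v{\left(t,I \right)} = 5 I$
$- 32 v{\left(-6,3 \right)} 4 = - 32 \cdot 5 \cdot 3 \cdot 4 = \left(-32\right) 15 \cdot 4 = \left(-480\right) 4 = -1920$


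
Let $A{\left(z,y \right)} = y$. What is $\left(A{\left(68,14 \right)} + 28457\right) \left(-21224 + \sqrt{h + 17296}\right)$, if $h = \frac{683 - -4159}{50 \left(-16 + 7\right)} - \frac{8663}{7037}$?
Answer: $-604268504 + \frac{56942 \sqrt{5349332601766}}{35185} \approx -6.0053 \cdot 10^{8}$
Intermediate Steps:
$h = - \frac{2109528}{175925}$ ($h = \frac{683 + 4159}{50 \left(-9\right)} - \frac{8663}{7037} = \frac{4842}{-450} - \frac{8663}{7037} = 4842 \left(- \frac{1}{450}\right) - \frac{8663}{7037} = - \frac{269}{25} - \frac{8663}{7037} = - \frac{2109528}{175925} \approx -11.991$)
$\left(A{\left(68,14 \right)} + 28457\right) \left(-21224 + \sqrt{h + 17296}\right) = \left(14 + 28457\right) \left(-21224 + \sqrt{- \frac{2109528}{175925} + 17296}\right) = 28471 \left(-21224 + \sqrt{\frac{3040689272}{175925}}\right) = 28471 \left(-21224 + \frac{2 \sqrt{5349332601766}}{35185}\right) = -604268504 + \frac{56942 \sqrt{5349332601766}}{35185}$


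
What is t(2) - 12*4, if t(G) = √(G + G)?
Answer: -46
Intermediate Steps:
t(G) = √2*√G (t(G) = √(2*G) = √2*√G)
t(2) - 12*4 = √2*√2 - 12*4 = 2 - 48 = -46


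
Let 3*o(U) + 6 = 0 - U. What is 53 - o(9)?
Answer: 58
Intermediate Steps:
o(U) = -2 - U/3 (o(U) = -2 + (0 - U)/3 = -2 + (-U)/3 = -2 - U/3)
53 - o(9) = 53 - (-2 - ⅓*9) = 53 - (-2 - 3) = 53 - 1*(-5) = 53 + 5 = 58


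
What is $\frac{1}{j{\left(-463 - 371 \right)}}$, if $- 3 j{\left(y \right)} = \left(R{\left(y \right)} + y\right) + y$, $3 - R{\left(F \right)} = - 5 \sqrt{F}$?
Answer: $\frac{333}{186205} + \frac{i \sqrt{834}}{186205} \approx 0.0017884 + 0.00015509 i$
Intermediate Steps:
$R{\left(F \right)} = 3 + 5 \sqrt{F}$ ($R{\left(F \right)} = 3 - - 5 \sqrt{F} = 3 + 5 \sqrt{F}$)
$j{\left(y \right)} = -1 - \frac{5 \sqrt{y}}{3} - \frac{2 y}{3}$ ($j{\left(y \right)} = - \frac{\left(\left(3 + 5 \sqrt{y}\right) + y\right) + y}{3} = - \frac{\left(3 + y + 5 \sqrt{y}\right) + y}{3} = - \frac{3 + 2 y + 5 \sqrt{y}}{3} = -1 - \frac{5 \sqrt{y}}{3} - \frac{2 y}{3}$)
$\frac{1}{j{\left(-463 - 371 \right)}} = \frac{1}{-1 - \frac{5 \sqrt{-463 - 371}}{3} - \frac{2 \left(-463 - 371\right)}{3}} = \frac{1}{-1 - \frac{5 \sqrt{-834}}{3} - -556} = \frac{1}{-1 - \frac{5 i \sqrt{834}}{3} + 556} = \frac{1}{555 - \frac{5 i \sqrt{834}}{3}}$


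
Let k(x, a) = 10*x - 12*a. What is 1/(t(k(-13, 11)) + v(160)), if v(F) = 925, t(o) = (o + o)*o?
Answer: 1/138213 ≈ 7.2352e-6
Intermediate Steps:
k(x, a) = -12*a + 10*x
t(o) = 2*o² (t(o) = (2*o)*o = 2*o²)
1/(t(k(-13, 11)) + v(160)) = 1/(2*(-12*11 + 10*(-13))² + 925) = 1/(2*(-132 - 130)² + 925) = 1/(2*(-262)² + 925) = 1/(2*68644 + 925) = 1/(137288 + 925) = 1/138213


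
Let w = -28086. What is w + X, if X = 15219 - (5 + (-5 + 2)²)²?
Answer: -13063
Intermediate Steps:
X = 15023 (X = 15219 - (5 + (-3)²)² = 15219 - (5 + 9)² = 15219 - 1*14² = 15219 - 1*196 = 15219 - 196 = 15023)
w + X = -28086 + 15023 = -13063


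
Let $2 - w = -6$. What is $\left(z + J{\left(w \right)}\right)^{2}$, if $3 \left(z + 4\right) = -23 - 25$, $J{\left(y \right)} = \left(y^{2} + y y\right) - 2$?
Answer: $11236$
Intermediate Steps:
$w = 8$ ($w = 2 - -6 = 2 + 6 = 8$)
$J{\left(y \right)} = -2 + 2 y^{2}$ ($J{\left(y \right)} = \left(y^{2} + y^{2}\right) - 2 = 2 y^{2} - 2 = -2 + 2 y^{2}$)
$z = -20$ ($z = -4 + \frac{-23 - 25}{3} = -4 + \frac{1}{3} \left(-48\right) = -4 - 16 = -20$)
$\left(z + J{\left(w \right)}\right)^{2} = \left(-20 - \left(2 - 2 \cdot 8^{2}\right)\right)^{2} = \left(-20 + \left(-2 + 2 \cdot 64\right)\right)^{2} = \left(-20 + \left(-2 + 128\right)\right)^{2} = \left(-20 + 126\right)^{2} = 106^{2} = 11236$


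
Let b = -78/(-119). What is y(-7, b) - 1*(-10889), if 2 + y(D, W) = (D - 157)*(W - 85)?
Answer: 2941621/119 ≈ 24720.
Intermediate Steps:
b = 78/119 (b = -78*(-1/119) = 78/119 ≈ 0.65546)
y(D, W) = -2 + (-157 + D)*(-85 + W) (y(D, W) = -2 + (D - 157)*(W - 85) = -2 + (-157 + D)*(-85 + W))
y(-7, b) - 1*(-10889) = (13343 - 157*78/119 - 85*(-7) - 7*78/119) - 1*(-10889) = (13343 - 12246/119 + 595 - 78/17) + 10889 = 1645830/119 + 10889 = 2941621/119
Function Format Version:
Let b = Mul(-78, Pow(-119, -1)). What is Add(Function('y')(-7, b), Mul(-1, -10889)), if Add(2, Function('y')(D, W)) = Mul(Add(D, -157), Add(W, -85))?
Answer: Rational(2941621, 119) ≈ 24720.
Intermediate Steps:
b = Rational(78, 119) (b = Mul(-78, Rational(-1, 119)) = Rational(78, 119) ≈ 0.65546)
Function('y')(D, W) = Add(-2, Mul(Add(-157, D), Add(-85, W))) (Function('y')(D, W) = Add(-2, Mul(Add(D, -157), Add(W, -85))) = Add(-2, Mul(Add(-157, D), Add(-85, W))))
Add(Function('y')(-7, b), Mul(-1, -10889)) = Add(Add(13343, Mul(-157, Rational(78, 119)), Mul(-85, -7), Mul(-7, Rational(78, 119))), Mul(-1, -10889)) = Add(Add(13343, Rational(-12246, 119), 595, Rational(-78, 17)), 10889) = Add(Rational(1645830, 119), 10889) = Rational(2941621, 119)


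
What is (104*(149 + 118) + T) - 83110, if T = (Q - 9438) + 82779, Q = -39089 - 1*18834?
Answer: -39924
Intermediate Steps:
Q = -57923 (Q = -39089 - 18834 = -57923)
T = 15418 (T = (-57923 - 9438) + 82779 = -67361 + 82779 = 15418)
(104*(149 + 118) + T) - 83110 = (104*(149 + 118) + 15418) - 83110 = (104*267 + 15418) - 83110 = (27768 + 15418) - 83110 = 43186 - 83110 = -39924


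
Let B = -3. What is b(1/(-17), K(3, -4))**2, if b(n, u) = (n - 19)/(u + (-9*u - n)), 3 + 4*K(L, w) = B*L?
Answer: 104976/167281 ≈ 0.62754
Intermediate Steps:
K(L, w) = -3/4 - 3*L/4 (K(L, w) = -3/4 + (-3*L)/4 = -3/4 - 3*L/4)
b(n, u) = (-19 + n)/(-n - 8*u) (b(n, u) = (-19 + n)/(u + (-n - 9*u)) = (-19 + n)/(-n - 8*u))
b(1/(-17), K(3, -4))**2 = ((19 - 1/(-17))/(1/(-17) + 8*(-3/4 - 3/4*3)))**2 = ((19 - 1*(-1/17))/(-1/17 + 8*(-3/4 - 9/4)))**2 = ((19 + 1/17)/(-1/17 + 8*(-3)))**2 = ((324/17)/(-1/17 - 24))**2 = ((324/17)/(-409/17))**2 = (-17/409*324/17)**2 = (-324/409)**2 = 104976/167281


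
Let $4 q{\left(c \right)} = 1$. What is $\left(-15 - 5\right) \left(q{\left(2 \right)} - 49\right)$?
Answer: $975$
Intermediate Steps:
$q{\left(c \right)} = \frac{1}{4}$ ($q{\left(c \right)} = \frac{1}{4} \cdot 1 = \frac{1}{4}$)
$\left(-15 - 5\right) \left(q{\left(2 \right)} - 49\right) = \left(-15 - 5\right) \left(\frac{1}{4} - 49\right) = \left(-15 - 5\right) \left(- \frac{195}{4}\right) = \left(-20\right) \left(- \frac{195}{4}\right) = 975$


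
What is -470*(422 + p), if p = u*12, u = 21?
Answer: -316780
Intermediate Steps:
p = 252 (p = 21*12 = 252)
-470*(422 + p) = -470*(422 + 252) = -470*674 = -316780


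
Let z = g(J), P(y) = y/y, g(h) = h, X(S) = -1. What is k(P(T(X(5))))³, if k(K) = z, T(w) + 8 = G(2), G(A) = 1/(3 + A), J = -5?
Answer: -125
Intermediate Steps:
T(w) = -39/5 (T(w) = -8 + 1/(3 + 2) = -8 + 1/5 = -8 + ⅕ = -39/5)
P(y) = 1
z = -5
k(K) = -5
k(P(T(X(5))))³ = (-5)³ = -125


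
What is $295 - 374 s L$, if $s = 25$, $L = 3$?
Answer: $-27755$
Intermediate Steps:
$295 - 374 s L = 295 - 374 \cdot 25 \cdot 3 = 295 - 28050 = -27755$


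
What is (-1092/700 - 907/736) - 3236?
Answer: -59593779/18400 ≈ -3238.8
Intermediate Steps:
(-1092/700 - 907/736) - 3236 = (-1092*1/700 - 907*1/736) - 3236 = (-39/25 - 907/736) - 3236 = -51379/18400 - 3236 = -59593779/18400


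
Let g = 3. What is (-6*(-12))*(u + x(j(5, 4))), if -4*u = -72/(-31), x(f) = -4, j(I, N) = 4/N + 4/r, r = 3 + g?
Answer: -10224/31 ≈ -329.81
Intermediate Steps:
r = 6 (r = 3 + 3 = 6)
j(I, N) = ⅔ + 4/N (j(I, N) = 4/N + 4/6 = 4/N + 4*(⅙) = 4/N + ⅔ = ⅔ + 4/N)
u = -18/31 (u = -(-18)/(-31) = -(-18)*(-1)/31 = -¼*72/31 = -18/31 ≈ -0.58065)
(-6*(-12))*(u + x(j(5, 4))) = (-6*(-12))*(-18/31 - 4) = 72*(-142/31) = -10224/31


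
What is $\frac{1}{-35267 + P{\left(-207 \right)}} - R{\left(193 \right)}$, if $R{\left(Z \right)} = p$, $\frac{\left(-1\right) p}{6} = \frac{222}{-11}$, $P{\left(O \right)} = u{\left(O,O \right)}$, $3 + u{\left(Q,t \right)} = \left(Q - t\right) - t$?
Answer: $- \frac{46703927}{385693} \approx -121.09$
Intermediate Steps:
$u{\left(Q,t \right)} = -3 + Q - 2 t$ ($u{\left(Q,t \right)} = -3 + \left(\left(Q - t\right) - t\right) = -3 + \left(Q - 2 t\right) = -3 + Q - 2 t$)
$P{\left(O \right)} = -3 - O$ ($P{\left(O \right)} = -3 + O - 2 O = -3 - O$)
$p = \frac{1332}{11}$ ($p = - 6 \frac{222}{-11} = - 6 \cdot 222 \left(- \frac{1}{11}\right) = \left(-6\right) \left(- \frac{222}{11}\right) = \frac{1332}{11} \approx 121.09$)
$R{\left(Z \right)} = \frac{1332}{11}$
$\frac{1}{-35267 + P{\left(-207 \right)}} - R{\left(193 \right)} = \frac{1}{-35267 - -204} - \frac{1332}{11} = \frac{1}{-35267 + \left(-3 + 207\right)} - \frac{1332}{11} = \frac{1}{-35267 + 204} - \frac{1332}{11} = \frac{1}{-35063} - \frac{1332}{11} = - \frac{1}{35063} - \frac{1332}{11} = - \frac{46703927}{385693}$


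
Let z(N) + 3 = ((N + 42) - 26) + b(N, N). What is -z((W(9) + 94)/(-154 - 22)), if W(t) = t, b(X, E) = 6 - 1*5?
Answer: -2361/176 ≈ -13.415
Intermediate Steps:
b(X, E) = 1 (b(X, E) = 6 - 5 = 1)
z(N) = 14 + N (z(N) = -3 + (((N + 42) - 26) + 1) = -3 + (((42 + N) - 26) + 1) = -3 + ((16 + N) + 1) = -3 + (17 + N) = 14 + N)
-z((W(9) + 94)/(-154 - 22)) = -(14 + (9 + 94)/(-154 - 22)) = -(14 + 103/(-176)) = -(14 + 103*(-1/176)) = -(14 - 103/176) = -1*2361/176 = -2361/176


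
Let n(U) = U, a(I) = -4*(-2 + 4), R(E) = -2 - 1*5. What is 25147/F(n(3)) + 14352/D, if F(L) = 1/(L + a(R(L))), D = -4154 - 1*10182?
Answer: -112659457/896 ≈ -1.2574e+5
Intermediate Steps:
R(E) = -7 (R(E) = -2 - 5 = -7)
D = -14336 (D = -4154 - 10182 = -14336)
a(I) = -8 (a(I) = -4*2 = -8)
F(L) = 1/(-8 + L) (F(L) = 1/(L - 8) = 1/(-8 + L))
25147/F(n(3)) + 14352/D = 25147/(1/(-8 + 3)) + 14352/(-14336) = 25147/(1/(-5)) + 14352*(-1/14336) = 25147/(-1/5) - 897/896 = 25147*(-5) - 897/896 = -125735 - 897/896 = -112659457/896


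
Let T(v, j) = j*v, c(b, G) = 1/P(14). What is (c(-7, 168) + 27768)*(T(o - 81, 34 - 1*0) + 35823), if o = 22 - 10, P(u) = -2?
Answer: 1859145195/2 ≈ 9.2957e+8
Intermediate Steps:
o = 12
c(b, G) = -½ (c(b, G) = 1/(-2) = -½)
(c(-7, 168) + 27768)*(T(o - 81, 34 - 1*0) + 35823) = (-½ + 27768)*((34 - 1*0)*(12 - 81) + 35823) = 55535*((34 + 0)*(-69) + 35823)/2 = 55535*(34*(-69) + 35823)/2 = 55535*(-2346 + 35823)/2 = (55535/2)*33477 = 1859145195/2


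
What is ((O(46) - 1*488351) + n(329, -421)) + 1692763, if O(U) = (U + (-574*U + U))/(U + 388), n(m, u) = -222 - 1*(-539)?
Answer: 261413037/217 ≈ 1.2047e+6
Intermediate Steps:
n(m, u) = 317 (n(m, u) = -222 + 539 = 317)
O(U) = -572*U/(388 + U) (O(U) = (U - 573*U)/(388 + U) = (-572*U)/(388 + U) = -572*U/(388 + U))
((O(46) - 1*488351) + n(329, -421)) + 1692763 = ((-572*46/(388 + 46) - 1*488351) + 317) + 1692763 = ((-572*46/434 - 488351) + 317) + 1692763 = ((-572*46*1/434 - 488351) + 317) + 1692763 = ((-13156/217 - 488351) + 317) + 1692763 = (-105985323/217 + 317) + 1692763 = -105916534/217 + 1692763 = 261413037/217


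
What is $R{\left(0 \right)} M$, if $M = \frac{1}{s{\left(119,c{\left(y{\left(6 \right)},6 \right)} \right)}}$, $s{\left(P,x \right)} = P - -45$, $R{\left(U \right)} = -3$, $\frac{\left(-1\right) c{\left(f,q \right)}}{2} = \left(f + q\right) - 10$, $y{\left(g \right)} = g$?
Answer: $- \frac{3}{164} \approx -0.018293$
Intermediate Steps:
$c{\left(f,q \right)} = 20 - 2 f - 2 q$ ($c{\left(f,q \right)} = - 2 \left(\left(f + q\right) - 10\right) = - 2 \left(-10 + f + q\right) = 20 - 2 f - 2 q$)
$s{\left(P,x \right)} = 45 + P$ ($s{\left(P,x \right)} = P + 45 = 45 + P$)
$M = \frac{1}{164}$ ($M = \frac{1}{45 + 119} = \frac{1}{164} \approx 0.0060976$)
$R{\left(0 \right)} M = \left(-3\right) \frac{1}{164} = - \frac{3}{164}$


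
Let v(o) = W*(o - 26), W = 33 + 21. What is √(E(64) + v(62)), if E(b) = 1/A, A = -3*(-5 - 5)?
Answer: √1749630/30 ≈ 44.091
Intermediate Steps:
W = 54
v(o) = -1404 + 54*o (v(o) = 54*(o - 26) = 54*(-26 + o) = -1404 + 54*o)
A = 30 (A = -3*(-10) = 30)
E(b) = 1/30
√(E(64) + v(62)) = √(1/30 + (-1404 + 54*62)) = √(1/30 + (-1404 + 3348)) = √(1/30 + 1944) = √(58321/30) = √1749630/30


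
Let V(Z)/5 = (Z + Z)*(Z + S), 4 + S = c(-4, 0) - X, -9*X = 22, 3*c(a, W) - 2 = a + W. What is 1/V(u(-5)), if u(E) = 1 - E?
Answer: 3/680 ≈ 0.0044118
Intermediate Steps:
c(a, W) = 2/3 + W/3 + a/3 (c(a, W) = 2/3 + (a + W)/3 = 2/3 + (W + a)/3 = 2/3 + (W/3 + a/3) = 2/3 + W/3 + a/3)
X = -22/9 (X = -1/9*22 = -22/9 ≈ -2.4444)
S = -20/9 (S = -4 + ((2/3 + (1/3)*0 + (1/3)*(-4)) - 1*(-22/9)) = -4 + ((2/3 + 0 - 4/3) + 22/9) = -4 + (-2/3 + 22/9) = -4 + 16/9 = -20/9 ≈ -2.2222)
V(Z) = 10*Z*(-20/9 + Z) (V(Z) = 5*((Z + Z)*(Z - 20/9)) = 5*((2*Z)*(-20/9 + Z)) = 5*(2*Z*(-20/9 + Z)) = 10*Z*(-20/9 + Z))
1/V(u(-5)) = 1/(10*(1 - 1*(-5))*(-20 + 9*(1 - 1*(-5)))/9) = 1/(10*(1 + 5)*(-20 + 9*(1 + 5))/9) = 1/((10/9)*6*(-20 + 9*6)) = 1/((10/9)*6*(-20 + 54)) = 1/((10/9)*6*34) = 1/(680/3) = 3/680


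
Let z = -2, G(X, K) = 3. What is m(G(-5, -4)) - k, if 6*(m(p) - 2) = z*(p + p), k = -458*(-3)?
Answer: -1374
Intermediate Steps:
k = 1374
m(p) = 2 - 2*p/3 (m(p) = 2 + (-2*(p + p))/6 = 2 + (-4*p)/6 = 2 - 2*p/3)
m(G(-5, -4)) - k = (2 - 2/3*3) - 1*1374 = (2 - 2) - 1374 = 0 - 1374 = -1374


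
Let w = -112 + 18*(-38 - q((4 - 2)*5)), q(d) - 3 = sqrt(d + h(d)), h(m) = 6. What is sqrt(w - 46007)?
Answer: I*sqrt(46929) ≈ 216.63*I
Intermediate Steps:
q(d) = 3 + sqrt(6 + d) (q(d) = 3 + sqrt(d + 6) = 3 + sqrt(6 + d))
w = -922 (w = -112 + 18*(-38 - (3 + sqrt(6 + (4 - 2)*5))) = -112 + 18*(-38 - (3 + sqrt(6 + 2*5))) = -112 + 18*(-38 - (3 + sqrt(6 + 10))) = -112 + 18*(-38 - (3 + sqrt(16))) = -112 + 18*(-38 - (3 + 4)) = -112 + 18*(-38 - 1*7) = -112 + 18*(-38 - 7) = -112 + 18*(-45) = -112 - 810 = -922)
sqrt(w - 46007) = sqrt(-922 - 46007) = sqrt(-46929) = I*sqrt(46929)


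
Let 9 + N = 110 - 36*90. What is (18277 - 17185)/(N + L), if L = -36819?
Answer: -546/19979 ≈ -0.027329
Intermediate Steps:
N = -3139 (N = -9 + (110 - 36*90) = -9 + (110 - 3240) = -9 - 3130 = -3139)
(18277 - 17185)/(N + L) = (18277 - 17185)/(-3139 - 36819) = 1092/(-39958) = 1092*(-1/39958) = -546/19979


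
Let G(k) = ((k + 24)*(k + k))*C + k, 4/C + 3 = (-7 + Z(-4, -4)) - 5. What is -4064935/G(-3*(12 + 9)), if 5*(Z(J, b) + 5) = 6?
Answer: 27293135/7443 ≈ 3667.0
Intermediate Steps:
Z(J, b) = -19/5 (Z(J, b) = -5 + (1/5)*6 = -5 + 6/5 = -19/5)
C = -10/47 (C = 4/(-3 + ((-7 - 19/5) - 5)) = 4/(-3 + (-54/5 - 5)) = 4/(-3 - 79/5) = 4/(-94/5) = 4*(-5/94) = -10/47 ≈ -0.21277)
G(k) = k - 20*k*(24 + k)/47 (G(k) = ((k + 24)*(k + k))*(-10/47) + k = ((24 + k)*(2*k))*(-10/47) + k = (2*k*(24 + k))*(-10/47) + k = -20*k*(24 + k)/47 + k = k - 20*k*(24 + k)/47)
-4064935/G(-3*(12 + 9)) = -4064935*47/(3*(12 + 9)*(433 + 20*(-3*(12 + 9)))) = -4064935*47/(63*(433 + 20*(-3*21))) = -4064935*47/(63*(433 + 20*(-63))) = -4064935*47/(63*(433 - 1260)) = -4064935/((-1/47*(-63)*(-827))) = -4064935/(-52101/47) = -4064935*(-47/52101) = 27293135/7443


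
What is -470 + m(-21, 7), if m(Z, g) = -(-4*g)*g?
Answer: -274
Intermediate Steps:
m(Z, g) = 4*g² (m(Z, g) = -(-4)*g² = 4*g²)
-470 + m(-21, 7) = -470 + 4*7² = -470 + 4*49 = -470 + 196 = -274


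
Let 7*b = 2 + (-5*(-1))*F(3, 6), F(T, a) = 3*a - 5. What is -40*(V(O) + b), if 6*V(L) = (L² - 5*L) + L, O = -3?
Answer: -3660/7 ≈ -522.86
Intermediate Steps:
V(L) = -2*L/3 + L²/6 (V(L) = ((L² - 5*L) + L)/6 = (L² - 4*L)/6 = -2*L/3 + L²/6)
F(T, a) = -5 + 3*a
b = 67/7 (b = (2 + (-5*(-1))*(-5 + 3*6))/7 = (2 + 5*(-5 + 18))/7 = (2 + 5*13)/7 = (2 + 65)/7 = (⅐)*67 = 67/7 ≈ 9.5714)
-40*(V(O) + b) = -40*((⅙)*(-3)*(-4 - 3) + 67/7) = -40*((⅙)*(-3)*(-7) + 67/7) = -40*(7/2 + 67/7) = -40*183/14 = -3660/7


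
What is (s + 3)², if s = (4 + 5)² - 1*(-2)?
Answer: 7396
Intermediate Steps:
s = 83 (s = 9² + 2 = 81 + 2 = 83)
(s + 3)² = (83 + 3)² = 86² = 7396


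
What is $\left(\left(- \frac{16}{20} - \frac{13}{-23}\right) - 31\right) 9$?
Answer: $- \frac{32328}{115} \approx -281.11$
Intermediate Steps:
$\left(\left(- \frac{16}{20} - \frac{13}{-23}\right) - 31\right) 9 = \left(\left(\left(-16\right) \frac{1}{20} - - \frac{13}{23}\right) - 31\right) 9 = \left(\left(- \frac{4}{5} + \frac{13}{23}\right) - 31\right) 9 = \left(- \frac{27}{115} - 31\right) 9 = \left(- \frac{3592}{115}\right) 9 = - \frac{32328}{115}$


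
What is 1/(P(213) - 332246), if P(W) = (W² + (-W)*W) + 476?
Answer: -1/331770 ≈ -3.0141e-6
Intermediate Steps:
P(W) = 476 (P(W) = (W² - W²) + 476 = 0 + 476 = 476)
1/(P(213) - 332246) = 1/(476 - 332246) = 1/(-331770) = -1/331770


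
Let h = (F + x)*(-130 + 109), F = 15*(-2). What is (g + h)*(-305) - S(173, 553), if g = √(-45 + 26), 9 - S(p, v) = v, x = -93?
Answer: -787271 - 305*I*√19 ≈ -7.8727e+5 - 1329.5*I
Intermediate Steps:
S(p, v) = 9 - v
F = -30
g = I*√19 (g = √(-19) = I*√19 ≈ 4.3589*I)
h = 2583 (h = (-30 - 93)*(-130 + 109) = -123*(-21) = 2583)
(g + h)*(-305) - S(173, 553) = (I*√19 + 2583)*(-305) - (9 - 1*553) = (2583 + I*√19)*(-305) - (9 - 553) = (-787815 - 305*I*√19) - 1*(-544) = (-787815 - 305*I*√19) + 544 = -787271 - 305*I*√19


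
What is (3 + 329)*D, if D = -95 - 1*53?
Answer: -49136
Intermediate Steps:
D = -148 (D = -95 - 53 = -148)
(3 + 329)*D = (3 + 329)*(-148) = 332*(-148) = -49136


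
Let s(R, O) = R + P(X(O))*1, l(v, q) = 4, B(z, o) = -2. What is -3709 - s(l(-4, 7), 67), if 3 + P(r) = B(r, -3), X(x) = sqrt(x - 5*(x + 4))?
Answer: -3708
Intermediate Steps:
X(x) = sqrt(-20 - 4*x) (X(x) = sqrt(x - 5*(4 + x)) = sqrt(x + (-20 - 5*x)) = sqrt(-20 - 4*x))
P(r) = -5 (P(r) = -3 - 2 = -5)
s(R, O) = -5 + R (s(R, O) = R - 5*1 = R - 5 = -5 + R)
-3709 - s(l(-4, 7), 67) = -3709 - (-5 + 4) = -3709 - 1*(-1) = -3709 + 1 = -3708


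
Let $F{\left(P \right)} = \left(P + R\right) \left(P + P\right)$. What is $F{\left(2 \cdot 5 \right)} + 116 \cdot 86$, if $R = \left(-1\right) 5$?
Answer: $10076$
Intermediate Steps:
$R = -5$
$F{\left(P \right)} = 2 P \left(-5 + P\right)$ ($F{\left(P \right)} = \left(P - 5\right) \left(P + P\right) = \left(-5 + P\right) 2 P = 2 P \left(-5 + P\right)$)
$F{\left(2 \cdot 5 \right)} + 116 \cdot 86 = 2 \cdot 2 \cdot 5 \left(-5 + 2 \cdot 5\right) + 116 \cdot 86 = 2 \cdot 10 \left(-5 + 10\right) + 9976 = 2 \cdot 10 \cdot 5 + 9976 = 100 + 9976 = 10076$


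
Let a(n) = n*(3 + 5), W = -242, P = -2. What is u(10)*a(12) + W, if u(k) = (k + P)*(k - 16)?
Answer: -4850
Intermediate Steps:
a(n) = 8*n (a(n) = n*8 = 8*n)
u(k) = (-16 + k)*(-2 + k) (u(k) = (k - 2)*(k - 16) = (-2 + k)*(-16 + k) = (-16 + k)*(-2 + k))
u(10)*a(12) + W = (32 + 10² - 18*10)*(8*12) - 242 = (32 + 100 - 180)*96 - 242 = -48*96 - 242 = -4608 - 242 = -4850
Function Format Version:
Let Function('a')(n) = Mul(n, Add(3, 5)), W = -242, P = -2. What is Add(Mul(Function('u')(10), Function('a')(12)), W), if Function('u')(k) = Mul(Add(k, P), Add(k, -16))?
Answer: -4850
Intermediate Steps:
Function('a')(n) = Mul(8, n) (Function('a')(n) = Mul(n, 8) = Mul(8, n))
Function('u')(k) = Mul(Add(-16, k), Add(-2, k)) (Function('u')(k) = Mul(Add(k, -2), Add(k, -16)) = Mul(Add(-2, k), Add(-16, k)) = Mul(Add(-16, k), Add(-2, k)))
Add(Mul(Function('u')(10), Function('a')(12)), W) = Add(Mul(Add(32, Pow(10, 2), Mul(-18, 10)), Mul(8, 12)), -242) = Add(Mul(Add(32, 100, -180), 96), -242) = Add(Mul(-48, 96), -242) = Add(-4608, -242) = -4850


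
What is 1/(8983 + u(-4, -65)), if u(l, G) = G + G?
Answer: 1/8853 ≈ 0.00011296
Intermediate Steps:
u(l, G) = 2*G
1/(8983 + u(-4, -65)) = 1/(8983 + 2*(-65)) = 1/(8983 - 130) = 1/8853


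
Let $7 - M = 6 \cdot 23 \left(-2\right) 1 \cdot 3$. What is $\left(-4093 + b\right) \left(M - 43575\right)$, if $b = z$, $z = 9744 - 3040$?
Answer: $-111594140$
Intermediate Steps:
$z = 6704$
$b = 6704$
$M = 835$ ($M = 7 - 6 \cdot 23 \left(-2\right) 1 \cdot 3 = 7 - 138 \left(\left(-2\right) 3\right) = 7 - 138 \left(-6\right) = 7 - -828 = 7 + 828 = 835$)
$\left(-4093 + b\right) \left(M - 43575\right) = \left(-4093 + 6704\right) \left(835 - 43575\right) = 2611 \left(-42740\right) = -111594140$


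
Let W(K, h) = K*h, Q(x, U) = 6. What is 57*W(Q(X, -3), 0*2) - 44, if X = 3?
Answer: -44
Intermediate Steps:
57*W(Q(X, -3), 0*2) - 44 = 57*(6*(0*2)) - 44 = 57*(6*0) - 44 = 57*0 - 44 = 0 - 44 = -44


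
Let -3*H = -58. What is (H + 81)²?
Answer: 90601/9 ≈ 10067.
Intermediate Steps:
H = 58/3 (H = -⅓*(-58) = 58/3 ≈ 19.333)
(H + 81)² = (58/3 + 81)² = (301/3)² = 90601/9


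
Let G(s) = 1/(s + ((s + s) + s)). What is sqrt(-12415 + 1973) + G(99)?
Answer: 1/396 + I*sqrt(10442) ≈ 0.0025253 + 102.19*I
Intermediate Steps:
G(s) = 1/(4*s) (G(s) = 1/(s + (2*s + s)) = 1/(s + 3*s) = 1/(4*s))
sqrt(-12415 + 1973) + G(99) = sqrt(-12415 + 1973) + (1/4)/99 = sqrt(-10442) + (1/4)*(1/99) = I*sqrt(10442) + 1/396 = 1/396 + I*sqrt(10442)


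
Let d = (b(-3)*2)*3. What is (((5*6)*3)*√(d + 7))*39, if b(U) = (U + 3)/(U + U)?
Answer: 3510*√7 ≈ 9286.6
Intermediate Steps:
b(U) = (3 + U)/(2*U) (b(U) = (3 + U)/((2*U)) = (3 + U)*(1/(2*U)) = (3 + U)/(2*U))
d = 0 (d = (((½)*(3 - 3)/(-3))*2)*3 = (((½)*(-⅓)*0)*2)*3 = (0*2)*3 = 0*3 = 0)
(((5*6)*3)*√(d + 7))*39 = (((5*6)*3)*√(0 + 7))*39 = ((30*3)*√7)*39 = (90*√7)*39 = 3510*√7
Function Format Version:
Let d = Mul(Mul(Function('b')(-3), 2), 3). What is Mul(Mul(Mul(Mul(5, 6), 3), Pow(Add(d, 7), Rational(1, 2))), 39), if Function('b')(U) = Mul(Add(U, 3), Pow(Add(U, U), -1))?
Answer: Mul(3510, Pow(7, Rational(1, 2))) ≈ 9286.6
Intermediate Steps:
Function('b')(U) = Mul(Rational(1, 2), Pow(U, -1), Add(3, U)) (Function('b')(U) = Mul(Add(3, U), Pow(Mul(2, U), -1)) = Mul(Add(3, U), Mul(Rational(1, 2), Pow(U, -1))) = Mul(Rational(1, 2), Pow(U, -1), Add(3, U)))
d = 0 (d = Mul(Mul(Mul(Rational(1, 2), Pow(-3, -1), Add(3, -3)), 2), 3) = Mul(Mul(Mul(Rational(1, 2), Rational(-1, 3), 0), 2), 3) = Mul(Mul(0, 2), 3) = Mul(0, 3) = 0)
Mul(Mul(Mul(Mul(5, 6), 3), Pow(Add(d, 7), Rational(1, 2))), 39) = Mul(Mul(Mul(Mul(5, 6), 3), Pow(Add(0, 7), Rational(1, 2))), 39) = Mul(Mul(Mul(30, 3), Pow(7, Rational(1, 2))), 39) = Mul(Mul(90, Pow(7, Rational(1, 2))), 39) = Mul(3510, Pow(7, Rational(1, 2)))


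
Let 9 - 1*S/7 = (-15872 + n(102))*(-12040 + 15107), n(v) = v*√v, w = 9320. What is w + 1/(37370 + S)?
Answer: 1077867434986678782561/115651012337589913 + 2189838*√102/115651012337589913 ≈ 9320.0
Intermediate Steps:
n(v) = v^(3/2)
S = 340756031 - 2189838*√102 (S = 63 - 7*(-15872 + 102^(3/2))*(-12040 + 15107) = 63 - 7*(-15872 + 102*√102)*3067 = 63 - 7*(-48679424 + 312834*√102) = 63 + (340755968 - 2189838*√102) = 340756031 - 2189838*√102 ≈ 3.1864e+8)
w + 1/(37370 + S) = 9320 + 1/(37370 + (340756031 - 2189838*√102)) = 9320 + 1/(340793401 - 2189838*√102)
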